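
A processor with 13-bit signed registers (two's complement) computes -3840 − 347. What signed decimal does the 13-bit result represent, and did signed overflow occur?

-3840 → 1000100000000
347 → 0000101011011
Subtract via negate-and-add: invert 0000101011011 + 1 = 1111010100101 (i.e. -347).
  1000100000000
+ 1111010100101
= 0111110100101  (discard carry-out 1)
Result 0111110100101: MSB = 0 → value 4005.
Both addends (after negating the subtrahend) are negative but the stored result is non-negative: signed overflow. The true value -3840 − 347 = -4187 lies outside [-4096, 4095].

4005; overflow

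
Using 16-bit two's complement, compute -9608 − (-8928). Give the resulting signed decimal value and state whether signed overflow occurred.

-680; no overflow

-9608 → 1101101001111000
-8928 → 1101110100100000
Subtract via negate-and-add: invert 1101110100100000 + 1 = 0010001011100000 (i.e. 8928).
  1101101001111000
+ 0010001011100000
= 1111110101011000
Result 1111110101011000: MSB = 1 → 64856 − 65536 = -680.
Addends (after negating the subtrahend) have opposite signs, so signed overflow cannot occur.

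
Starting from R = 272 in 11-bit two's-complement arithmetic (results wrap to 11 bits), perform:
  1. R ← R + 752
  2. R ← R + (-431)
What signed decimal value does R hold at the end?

Start: R = 272 = 00100010000.
R = 272 + 752 = 1024; wraps to -1024 = 10000000000
R = -1024 + (-431) = -1455; wraps to 593 = 01001010001

593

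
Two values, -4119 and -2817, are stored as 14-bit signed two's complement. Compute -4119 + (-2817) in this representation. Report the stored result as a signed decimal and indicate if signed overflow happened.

-4119 → 10111111101001
-2817 → 11010011111111
  10111111101001
+ 11010011111111
= 10010011101000  (discard carry-out 1)
Result 10010011101000: MSB = 1 → 9448 − 16384 = -6936.
Both addends are negative and so is the stored result: no signed overflow.

-6936; no overflow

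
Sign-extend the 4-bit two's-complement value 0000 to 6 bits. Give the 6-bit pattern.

000000

MSB of 0000 is 0; replicate it into the new high bits.
00|0000 → 000000 (still 0).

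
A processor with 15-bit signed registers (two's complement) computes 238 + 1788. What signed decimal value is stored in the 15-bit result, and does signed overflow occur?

2026; no overflow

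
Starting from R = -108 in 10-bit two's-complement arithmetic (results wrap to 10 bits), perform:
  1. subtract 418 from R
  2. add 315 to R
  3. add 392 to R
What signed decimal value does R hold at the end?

Start: R = -108 = 1110010100.
R = -108 − 418 = -526; wraps to 498 = 0111110010
R = 498 + 315 = 813; wraps to -211 = 1100101101
R = -211 + 392 = 181 = 0010110101

181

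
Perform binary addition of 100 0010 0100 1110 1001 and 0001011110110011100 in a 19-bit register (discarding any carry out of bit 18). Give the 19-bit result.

1001110001010000101

  1000010010011101001
+ 0001011110110011100
= 1001110001010000101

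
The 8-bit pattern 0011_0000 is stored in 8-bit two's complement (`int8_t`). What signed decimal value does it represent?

MSB is 0, so the value is non-negative: 00110000 = 48.

48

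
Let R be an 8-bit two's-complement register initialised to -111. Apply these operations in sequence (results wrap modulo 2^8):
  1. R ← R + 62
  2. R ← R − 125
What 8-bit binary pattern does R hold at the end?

01010010

Start: R = -111 = 10010001.
R = -111 + 62 = -49 = 11001111
R = -49 − 125 = -174; wraps to 82 = 01010010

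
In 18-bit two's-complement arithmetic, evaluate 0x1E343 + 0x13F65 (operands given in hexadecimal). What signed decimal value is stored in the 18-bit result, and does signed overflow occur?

-56664; overflow

0x1E343 = 011110001101000011 = 123715 (signed)
0x13F65 = 010011111101100101 = 81765 (signed)
  011110001101000011
+ 010011111101100101
= 110010001010101000
Result 110010001010101000: MSB = 1 → 205480 − 262144 = -56664.
Both addends are non-negative but the stored result is negative: signed overflow. The true value 123715 + 81765 = 205480 lies outside [-131072, 131071].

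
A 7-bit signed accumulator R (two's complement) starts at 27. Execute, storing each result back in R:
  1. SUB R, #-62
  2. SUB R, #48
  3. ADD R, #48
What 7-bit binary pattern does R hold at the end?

Start: R = 27 = 0011011.
R = 27 − (-62) = 89; wraps to -39 = 1011001
R = -39 − 48 = -87; wraps to 41 = 0101001
R = 41 + 48 = 89; wraps to -39 = 1011001

1011001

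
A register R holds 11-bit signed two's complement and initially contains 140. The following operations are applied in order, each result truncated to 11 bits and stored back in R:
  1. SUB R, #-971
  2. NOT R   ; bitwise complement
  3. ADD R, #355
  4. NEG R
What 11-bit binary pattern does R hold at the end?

01011110101

Start: R = 140 = 00010001100.
R = 140 − (-971) = 1111; wraps to -937 = 10001010111
R = NOT 10001010111 = 01110101000 = 936
R = 936 + 355 = 1291; wraps to -757 = 10100001011
R = −(-757) = 757 = 01011110101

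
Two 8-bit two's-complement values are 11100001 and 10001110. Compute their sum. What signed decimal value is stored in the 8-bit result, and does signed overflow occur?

111; overflow

11100001 = -31 (signed)
10001110 = -114 (signed)
  11100001
+ 10001110
= 01101111  (discard carry-out 1)
Result 01101111: MSB = 0 → value 111.
Both addends are negative but the stored result is non-negative: signed overflow. The true value -31 + (-114) = -145 lies outside [-128, 127].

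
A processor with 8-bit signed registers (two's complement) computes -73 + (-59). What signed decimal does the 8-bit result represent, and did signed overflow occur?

124; overflow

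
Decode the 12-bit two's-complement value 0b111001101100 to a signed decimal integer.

-404

MSB is 1, so the value is negative.
Invert: 000110010011. Add 1: 000110010100 = 404. So the value is −404.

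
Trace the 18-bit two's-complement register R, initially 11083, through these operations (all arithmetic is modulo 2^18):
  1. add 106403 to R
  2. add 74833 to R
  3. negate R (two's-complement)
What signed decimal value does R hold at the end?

69825

Start: R = 11083 = 000010101101001011.
R = 11083 + 106403 = 117486 = 011100101011101110
R = 117486 + 74833 = 192319; wraps to -69825 = 101110111100111111
R = −(-69825) = 69825 = 010001000011000001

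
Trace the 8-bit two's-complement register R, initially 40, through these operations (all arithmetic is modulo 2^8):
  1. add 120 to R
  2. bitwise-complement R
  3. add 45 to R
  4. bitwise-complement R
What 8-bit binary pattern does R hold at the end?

Start: R = 40 = 00101000.
R = 40 + 120 = 160; wraps to -96 = 10100000
R = NOT 10100000 = 01011111 = 95
R = 95 + 45 = 140; wraps to -116 = 10001100
R = NOT 10001100 = 01110011 = 115

01110011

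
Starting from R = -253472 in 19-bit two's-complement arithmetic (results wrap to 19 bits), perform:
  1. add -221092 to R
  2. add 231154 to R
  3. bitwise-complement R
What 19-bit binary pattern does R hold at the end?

0111011011011010001

Start: R = -253472 = 1000010000111100000.
R = -253472 + (-221092) = -474564; wraps to 49724 = 0001100001000111100
R = 49724 + 231154 = 280878; wraps to -243410 = 1000100100100101110
R = NOT 1000100100100101110 = 0111011011011010001 = 243409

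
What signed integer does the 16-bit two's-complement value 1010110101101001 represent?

MSB is 1, so the value is negative.
Unsigned reading: 44393. Subtract 2^16 = 65536: 44393 − 65536 = -21143.

-21143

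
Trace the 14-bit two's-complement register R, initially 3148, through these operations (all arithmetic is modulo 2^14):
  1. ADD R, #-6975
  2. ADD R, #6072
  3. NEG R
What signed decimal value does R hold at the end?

Start: R = 3148 = 00110001001100.
R = 3148 + (-6975) = -3827 = 11000100001101
R = -3827 + 6072 = 2245 = 00100011000101
R = −(2245) = -2245 = 11011100111011

-2245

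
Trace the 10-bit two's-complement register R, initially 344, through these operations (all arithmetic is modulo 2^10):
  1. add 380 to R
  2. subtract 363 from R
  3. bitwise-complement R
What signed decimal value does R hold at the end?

-362

Start: R = 344 = 0101011000.
R = 344 + 380 = 724; wraps to -300 = 1011010100
R = -300 − 363 = -663; wraps to 361 = 0101101001
R = NOT 0101101001 = 1010010110 = -362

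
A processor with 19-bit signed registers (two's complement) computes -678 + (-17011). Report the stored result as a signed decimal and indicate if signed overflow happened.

-678 → 1111111110101011010
-17011 → 1111011110110001101
  1111111110101011010
+ 1111011110110001101
= 1111011101011100111  (discard carry-out 1)
Result 1111011101011100111: MSB = 1 → 506599 − 524288 = -17689.
Both addends are negative and so is the stored result: no signed overflow.

-17689; no overflow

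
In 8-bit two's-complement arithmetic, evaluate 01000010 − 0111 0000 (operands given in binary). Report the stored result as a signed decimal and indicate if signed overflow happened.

-46; no overflow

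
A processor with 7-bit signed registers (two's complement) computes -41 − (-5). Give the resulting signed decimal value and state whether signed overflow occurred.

-41 → 1010111
-5 → 1111011
Subtract via negate-and-add: invert 1111011 + 1 = 0000101 (i.e. 5).
  1010111
+ 0000101
= 1011100
Result 1011100: MSB = 1 → 92 − 128 = -36.
Addends (after negating the subtrahend) have opposite signs, so signed overflow cannot occur.

-36; no overflow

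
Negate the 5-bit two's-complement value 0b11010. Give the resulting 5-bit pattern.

00110

Invert: 00101. Add 1: 00110.
Check: 11010 = -6, 00110 = 6.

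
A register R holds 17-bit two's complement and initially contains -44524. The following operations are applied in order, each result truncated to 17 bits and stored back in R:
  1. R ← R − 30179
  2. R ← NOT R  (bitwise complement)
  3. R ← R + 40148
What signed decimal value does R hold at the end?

-16222

Start: R = -44524 = 10101001000010100.
R = -44524 − 30179 = -74703; wraps to 56369 = 01101110000110001
R = NOT 01101110000110001 = 10010001111001110 = -56370
R = -56370 + 40148 = -16222 = 11100000010100010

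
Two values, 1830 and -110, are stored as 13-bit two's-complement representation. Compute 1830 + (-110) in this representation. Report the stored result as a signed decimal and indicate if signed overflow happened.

1720; no overflow

1830 → 0011100100110
-110 → 1111110010010
  0011100100110
+ 1111110010010
= 0011010111000  (discard carry-out 1)
Result 0011010111000: MSB = 0 → value 1720.
Addends have opposite signs, so signed overflow cannot occur.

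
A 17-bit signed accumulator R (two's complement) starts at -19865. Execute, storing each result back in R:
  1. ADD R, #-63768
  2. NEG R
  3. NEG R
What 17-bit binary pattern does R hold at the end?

Start: R = -19865 = 11011001001100111.
R = -19865 + (-63768) = -83633; wraps to 47439 = 01011100101001111
R = −(47439) = -47439 = 10100011010110001
R = −(-47439) = 47439 = 01011100101001111

01011100101001111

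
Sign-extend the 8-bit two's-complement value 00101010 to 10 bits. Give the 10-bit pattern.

MSB of 00101010 is 0; replicate it into the new high bits.
00|00101010 → 0000101010 (still 42).

0000101010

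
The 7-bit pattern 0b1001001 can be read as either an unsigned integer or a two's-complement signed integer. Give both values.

unsigned = 73, signed = -55

Unsigned: 1001001 = 73.
Signed: MSB=1 → 73 − 128 = -55.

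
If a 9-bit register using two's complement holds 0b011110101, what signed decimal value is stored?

245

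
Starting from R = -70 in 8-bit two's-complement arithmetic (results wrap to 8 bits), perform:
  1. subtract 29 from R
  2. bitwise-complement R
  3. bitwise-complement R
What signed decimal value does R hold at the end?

-99

Start: R = -70 = 10111010.
R = -70 − 29 = -99 = 10011101
R = NOT 10011101 = 01100010 = 98
R = NOT 01100010 = 10011101 = -99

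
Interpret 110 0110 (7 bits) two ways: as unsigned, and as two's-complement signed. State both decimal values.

Unsigned: 1100110 = 102.
Signed: MSB=1 → 102 − 128 = -26.

unsigned = 102, signed = -26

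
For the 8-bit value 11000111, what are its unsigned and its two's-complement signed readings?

unsigned = 199, signed = -57

Unsigned: 11000111 = 199.
Signed: MSB=1 → 199 − 256 = -57.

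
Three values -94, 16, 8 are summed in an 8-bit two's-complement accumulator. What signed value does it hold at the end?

-94 + 16 = -78 (10110010)
-78 + 8 = -70 (10111010)

-70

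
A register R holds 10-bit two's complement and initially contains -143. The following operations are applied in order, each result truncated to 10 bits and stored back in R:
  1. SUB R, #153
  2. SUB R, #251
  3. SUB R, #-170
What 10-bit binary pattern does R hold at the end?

Start: R = -143 = 1101110001.
R = -143 − 153 = -296 = 1011011000
R = -296 − 251 = -547; wraps to 477 = 0111011101
R = 477 − (-170) = 647; wraps to -377 = 1010000111

1010000111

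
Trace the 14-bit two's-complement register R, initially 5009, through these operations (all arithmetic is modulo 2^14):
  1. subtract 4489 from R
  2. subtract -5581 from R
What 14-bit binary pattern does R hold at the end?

01011111010101

Start: R = 5009 = 01001110010001.
R = 5009 − 4489 = 520 = 00001000001000
R = 520 − (-5581) = 6101 = 01011111010101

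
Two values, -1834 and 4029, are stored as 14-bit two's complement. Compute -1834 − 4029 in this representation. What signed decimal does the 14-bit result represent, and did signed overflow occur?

-1834 → 11100011010110
4029 → 00111110111101
Subtract via negate-and-add: invert 00111110111101 + 1 = 11000001000011 (i.e. -4029).
  11100011010110
+ 11000001000011
= 10100100011001  (discard carry-out 1)
Result 10100100011001: MSB = 1 → 10521 − 16384 = -5863.
Both addends (after negating the subtrahend) are negative and so is the stored result: no signed overflow.

-5863; no overflow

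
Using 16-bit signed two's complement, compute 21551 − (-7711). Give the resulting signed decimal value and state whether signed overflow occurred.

21551 → 0101010000101111
-7711 → 1110000111100001
Subtract via negate-and-add: invert 1110000111100001 + 1 = 0001111000011111 (i.e. 7711).
  0101010000101111
+ 0001111000011111
= 0111001001001110
Result 0111001001001110: MSB = 0 → value 29262.
Both addends (after negating the subtrahend) are non-negative and so is the stored result: no signed overflow.

29262; no overflow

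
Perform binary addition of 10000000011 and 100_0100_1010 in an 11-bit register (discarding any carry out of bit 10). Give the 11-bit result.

  10000000011
+ 10001001010
= 00001001101  (discard carry-out 1)

00001001101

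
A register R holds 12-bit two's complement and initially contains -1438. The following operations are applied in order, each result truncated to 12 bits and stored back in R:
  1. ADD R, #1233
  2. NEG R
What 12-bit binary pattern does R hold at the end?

000011001101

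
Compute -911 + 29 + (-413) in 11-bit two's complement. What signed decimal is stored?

753

-911 + 29 = -882 (10010001110)
-882 + (-413) = -1295 → wraps to 753 (01011110001)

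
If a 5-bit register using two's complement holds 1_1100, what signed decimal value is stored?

MSB is 1, so the value is negative.
Invert: 00011. Add 1: 00100 = 4. So the value is −4.

-4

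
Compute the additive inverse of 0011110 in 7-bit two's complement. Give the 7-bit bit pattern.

Invert: 1100001. Add 1: 1100010.
Check: 0011110 = 30, 1100010 = -30.

1100010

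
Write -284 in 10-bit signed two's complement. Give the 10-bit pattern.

|-284| = 284 = 0100011100 in 10 bits.
Invert the bits: 1011100011. Add 1: 1011100100.

1011100100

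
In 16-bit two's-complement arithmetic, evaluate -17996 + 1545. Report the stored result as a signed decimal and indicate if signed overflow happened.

-16451; no overflow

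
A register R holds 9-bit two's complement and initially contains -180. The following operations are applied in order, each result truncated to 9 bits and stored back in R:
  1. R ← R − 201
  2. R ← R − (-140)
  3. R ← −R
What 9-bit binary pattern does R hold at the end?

011110001

Start: R = -180 = 101001100.
R = -180 − 201 = -381; wraps to 131 = 010000011
R = 131 − (-140) = 271; wraps to -241 = 100001111
R = −(-241) = 241 = 011110001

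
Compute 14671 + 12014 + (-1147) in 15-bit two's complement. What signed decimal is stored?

14671 + 12014 = 26685 → wraps to -6083 (110100000111101)
-6083 + (-1147) = -7230 (110001111000010)

-7230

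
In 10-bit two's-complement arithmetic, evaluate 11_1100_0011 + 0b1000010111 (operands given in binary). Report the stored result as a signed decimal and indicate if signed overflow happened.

474; overflow

11_1100_0011 → 1111000011 = -61 (signed)
0b1000010111 → 1000010111 = -489 (signed)
  1111000011
+ 1000010111
= 0111011010  (discard carry-out 1)
Result 0111011010: MSB = 0 → value 474.
Both addends are negative but the stored result is non-negative: signed overflow. The true value -61 + (-489) = -550 lies outside [-512, 511].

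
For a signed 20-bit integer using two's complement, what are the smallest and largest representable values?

min = -524288, max = 524287

Minimum: −2^19 = -524288.
Maximum: 2^19 − 1 = 524287.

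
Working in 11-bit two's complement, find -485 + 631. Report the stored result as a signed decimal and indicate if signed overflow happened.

146; no overflow

-485 → 11000011011
631 → 01001110111
  11000011011
+ 01001110111
= 00010010010  (discard carry-out 1)
Result 00010010010: MSB = 0 → value 146.
Addends have opposite signs, so signed overflow cannot occur.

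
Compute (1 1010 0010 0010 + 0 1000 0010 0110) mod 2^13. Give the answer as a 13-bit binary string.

0001001001000

  1101000100010
+ 0100000100110
= 0001001001000  (discard carry-out 1)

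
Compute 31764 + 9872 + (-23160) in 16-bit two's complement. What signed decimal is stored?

31764 + 9872 = 41636 → wraps to -23900 (1010001010100100)
-23900 + (-23160) = -47060 → wraps to 18476 (0100100000101100)

18476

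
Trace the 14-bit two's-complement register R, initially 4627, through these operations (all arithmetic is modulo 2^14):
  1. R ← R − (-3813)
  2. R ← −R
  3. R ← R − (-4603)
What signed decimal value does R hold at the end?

Start: R = 4627 = 01001000010011.
R = 4627 − (-3813) = 8440; wraps to -7944 = 10000011111000
R = −(-7944) = 7944 = 01111100001000
R = 7944 − (-4603) = 12547; wraps to -3837 = 11000100000011

-3837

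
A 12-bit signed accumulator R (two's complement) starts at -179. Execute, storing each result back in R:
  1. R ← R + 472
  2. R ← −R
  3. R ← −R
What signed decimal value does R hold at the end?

Start: R = -179 = 111101001101.
R = -179 + 472 = 293 = 000100100101
R = −(293) = -293 = 111011011011
R = −(-293) = 293 = 000100100101

293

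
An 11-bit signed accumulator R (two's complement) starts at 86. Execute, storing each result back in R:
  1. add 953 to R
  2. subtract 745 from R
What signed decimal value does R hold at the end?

294

Start: R = 86 = 00001010110.
R = 86 + 953 = 1039; wraps to -1009 = 10000001111
R = -1009 − 745 = -1754; wraps to 294 = 00100100110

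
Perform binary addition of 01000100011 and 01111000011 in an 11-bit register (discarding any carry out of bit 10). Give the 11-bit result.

  01000100011
+ 01111000011
= 10111100110

10111100110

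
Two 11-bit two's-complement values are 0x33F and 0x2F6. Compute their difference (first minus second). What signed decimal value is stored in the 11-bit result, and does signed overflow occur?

73; no overflow

0x33F = 01100111111 = 831 (signed)
0x2F6 = 01011110110 = 758 (signed)
Subtract via negate-and-add: invert 01011110110 + 1 = 10100001010 (i.e. -758).
  01100111111
+ 10100001010
= 00001001001  (discard carry-out 1)
Result 00001001001: MSB = 0 → value 73.
Addends (after negating the subtrahend) have opposite signs, so signed overflow cannot occur.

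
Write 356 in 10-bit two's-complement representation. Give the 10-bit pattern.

356 is non-negative, so write it directly in 10 bits: 0101100100.

0101100100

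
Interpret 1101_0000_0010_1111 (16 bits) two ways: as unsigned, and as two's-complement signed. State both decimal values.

Unsigned: 1101000000101111 = 53295.
Signed: MSB=1 → 53295 − 65536 = -12241.

unsigned = 53295, signed = -12241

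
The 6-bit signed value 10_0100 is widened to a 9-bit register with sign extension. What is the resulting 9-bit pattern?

111100100

MSB of 100100 is 1; replicate it into the new high bits.
111|100100 → 111100100 (still -28).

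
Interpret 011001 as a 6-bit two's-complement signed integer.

25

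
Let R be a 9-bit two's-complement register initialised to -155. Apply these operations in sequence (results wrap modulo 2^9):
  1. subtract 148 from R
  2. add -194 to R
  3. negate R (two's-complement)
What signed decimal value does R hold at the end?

Start: R = -155 = 101100101.
R = -155 − 148 = -303; wraps to 209 = 011010001
R = 209 + (-194) = 15 = 000001111
R = −(15) = -15 = 111110001

-15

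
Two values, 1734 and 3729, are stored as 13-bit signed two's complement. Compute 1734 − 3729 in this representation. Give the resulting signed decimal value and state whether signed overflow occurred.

-1995; no overflow

1734 → 0011011000110
3729 → 0111010010001
Subtract via negate-and-add: invert 0111010010001 + 1 = 1000101101111 (i.e. -3729).
  0011011000110
+ 1000101101111
= 1100000110101
Result 1100000110101: MSB = 1 → 6197 − 8192 = -1995.
Addends (after negating the subtrahend) have opposite signs, so signed overflow cannot occur.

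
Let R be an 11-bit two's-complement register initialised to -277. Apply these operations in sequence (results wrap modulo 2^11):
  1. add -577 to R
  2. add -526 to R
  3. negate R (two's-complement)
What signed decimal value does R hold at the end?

-668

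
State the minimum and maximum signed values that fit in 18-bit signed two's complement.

min = -131072, max = 131071

Minimum: −2^17 = -131072.
Maximum: 2^17 − 1 = 131071.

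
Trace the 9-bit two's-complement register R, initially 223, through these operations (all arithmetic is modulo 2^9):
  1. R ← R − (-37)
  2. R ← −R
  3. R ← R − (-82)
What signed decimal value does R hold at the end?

-178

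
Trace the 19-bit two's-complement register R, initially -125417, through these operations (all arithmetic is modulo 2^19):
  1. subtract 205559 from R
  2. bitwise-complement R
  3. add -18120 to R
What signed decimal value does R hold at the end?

Start: R = -125417 = 1100001011000010111.
R = -125417 − 205559 = -330976; wraps to 193312 = 0101111001100100000
R = NOT 0101111001100100000 = 1010000110011011111 = -193313
R = -193313 + (-18120) = -211433 = 1001100011000010111

-211433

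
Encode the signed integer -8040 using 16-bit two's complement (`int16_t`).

1110000010011000

|-8040| = 8040 = 0001111101101000 in 16 bits.
Invert the bits: 1110000010010111. Add 1: 1110000010011000.
Check: 1110000010011000 reads as 57496 − 65536 = -8040.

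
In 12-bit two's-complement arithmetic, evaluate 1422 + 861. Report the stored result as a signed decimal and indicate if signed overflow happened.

1422 → 010110001110
861 → 001101011101
  010110001110
+ 001101011101
= 100011101011
Result 100011101011: MSB = 1 → 2283 − 4096 = -1813.
Both addends are non-negative but the stored result is negative: signed overflow. The true value 1422 + 861 = 2283 lies outside [-2048, 2047].

-1813; overflow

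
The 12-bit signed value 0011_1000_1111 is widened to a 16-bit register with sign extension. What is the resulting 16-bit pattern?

MSB of 001110001111 is 0; replicate it into the new high bits.
0000|001110001111 → 0000001110001111 (still 911).

0000001110001111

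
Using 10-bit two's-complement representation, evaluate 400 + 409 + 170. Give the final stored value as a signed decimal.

-45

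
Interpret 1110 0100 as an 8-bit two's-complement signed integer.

MSB is 1, so the value is negative.
Invert: 00011011. Add 1: 00011100 = 28. So the value is −28.

-28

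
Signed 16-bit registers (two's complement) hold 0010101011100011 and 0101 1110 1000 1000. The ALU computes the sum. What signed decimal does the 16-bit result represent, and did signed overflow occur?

-30357; overflow

0010101011100011 = 10979 (signed)
0101 1110 1000 1000 → 0101111010001000 = 24200 (signed)
  0010101011100011
+ 0101111010001000
= 1000100101101011
Result 1000100101101011: MSB = 1 → 35179 − 65536 = -30357.
Both addends are non-negative but the stored result is negative: signed overflow. The true value 10979 + 24200 = 35179 lies outside [-32768, 32767].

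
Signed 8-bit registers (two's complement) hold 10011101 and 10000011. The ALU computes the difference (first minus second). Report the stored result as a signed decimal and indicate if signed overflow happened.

10011101 = -99 (signed)
10000011 = -125 (signed)
Subtract via negate-and-add: invert 10000011 + 1 = 01111101 (i.e. 125).
  10011101
+ 01111101
= 00011010  (discard carry-out 1)
Result 00011010: MSB = 0 → value 26.
Addends (after negating the subtrahend) have opposite signs, so signed overflow cannot occur.

26; no overflow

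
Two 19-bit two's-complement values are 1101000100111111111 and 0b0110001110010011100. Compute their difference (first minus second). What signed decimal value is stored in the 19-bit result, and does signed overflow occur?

224611; overflow

1101000100111111111 = -95745 (signed)
0b0110001110010011100 → 0110001110010011100 = 203932 (signed)
Subtract via negate-and-add: invert 0110001110010011100 + 1 = 1001110001101100100 (i.e. -203932).
  1101000100111111111
+ 1001110001101100100
= 0110110110101100011  (discard carry-out 1)
Result 0110110110101100011: MSB = 0 → value 224611.
Both addends (after negating the subtrahend) are negative but the stored result is non-negative: signed overflow. The true value -95745 − 203932 = -299677 lies outside [-262144, 262143].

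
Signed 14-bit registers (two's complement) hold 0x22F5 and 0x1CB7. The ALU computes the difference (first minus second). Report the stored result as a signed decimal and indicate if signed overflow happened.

0x22F5 = 10001011110101 = -7435 (signed)
0x1CB7 = 01110010110111 = 7351 (signed)
Subtract via negate-and-add: invert 01110010110111 + 1 = 10001101001001 (i.e. -7351).
  10001011110101
+ 10001101001001
= 00011000111110  (discard carry-out 1)
Result 00011000111110: MSB = 0 → value 1598.
Both addends (after negating the subtrahend) are negative but the stored result is non-negative: signed overflow. The true value -7435 − 7351 = -14786 lies outside [-8192, 8191].

1598; overflow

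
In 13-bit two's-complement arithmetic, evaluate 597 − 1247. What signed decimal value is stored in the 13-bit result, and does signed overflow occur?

-650; no overflow

597 → 0001001010101
1247 → 0010011011111
Subtract via negate-and-add: invert 0010011011111 + 1 = 1101100100001 (i.e. -1247).
  0001001010101
+ 1101100100001
= 1110101110110
Result 1110101110110: MSB = 1 → 7542 − 8192 = -650.
Addends (after negating the subtrahend) have opposite signs, so signed overflow cannot occur.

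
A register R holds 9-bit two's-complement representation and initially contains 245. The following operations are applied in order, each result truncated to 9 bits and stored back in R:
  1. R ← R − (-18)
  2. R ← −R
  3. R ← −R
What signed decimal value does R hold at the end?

Start: R = 245 = 011110101.
R = 245 − (-18) = 263; wraps to -249 = 100000111
R = −(-249) = 249 = 011111001
R = −(249) = -249 = 100000111

-249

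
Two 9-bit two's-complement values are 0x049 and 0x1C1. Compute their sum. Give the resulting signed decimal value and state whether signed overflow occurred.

0x049 = 001001001 = 73 (signed)
0x1C1 = 111000001 = -63 (signed)
  001001001
+ 111000001
= 000001010  (discard carry-out 1)
Result 000001010: MSB = 0 → value 10.
Addends have opposite signs, so signed overflow cannot occur.

10; no overflow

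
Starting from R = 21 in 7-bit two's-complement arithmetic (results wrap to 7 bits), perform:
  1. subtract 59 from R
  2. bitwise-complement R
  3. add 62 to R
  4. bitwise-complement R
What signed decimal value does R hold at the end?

28

Start: R = 21 = 0010101.
R = 21 − 59 = -38 = 1011010
R = NOT 1011010 = 0100101 = 37
R = 37 + 62 = 99; wraps to -29 = 1100011
R = NOT 1100011 = 0011100 = 28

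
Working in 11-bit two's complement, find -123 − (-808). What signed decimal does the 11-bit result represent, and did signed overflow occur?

-123 → 11110000101
-808 → 10011011000
Subtract via negate-and-add: invert 10011011000 + 1 = 01100101000 (i.e. 808).
  11110000101
+ 01100101000
= 01010101101  (discard carry-out 1)
Result 01010101101: MSB = 0 → value 685.
Addends (after negating the subtrahend) have opposite signs, so signed overflow cannot occur.

685; no overflow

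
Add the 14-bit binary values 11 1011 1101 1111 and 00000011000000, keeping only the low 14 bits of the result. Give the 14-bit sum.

11110010011111

  11101111011111
+ 00000011000000
= 11110010011111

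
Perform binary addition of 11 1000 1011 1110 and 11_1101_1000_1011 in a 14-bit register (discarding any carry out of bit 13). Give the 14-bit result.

11011001001001

  11100010111110
+ 11110110001011
= 11011001001001  (discard carry-out 1)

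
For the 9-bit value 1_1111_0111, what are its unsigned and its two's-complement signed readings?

Unsigned: 111110111 = 503.
Signed: MSB=1 → 503 − 512 = -9.

unsigned = 503, signed = -9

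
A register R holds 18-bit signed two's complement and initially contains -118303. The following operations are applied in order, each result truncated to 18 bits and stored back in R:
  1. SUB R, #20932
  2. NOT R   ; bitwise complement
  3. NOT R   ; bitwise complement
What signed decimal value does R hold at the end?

Start: R = -118303 = 100011000111100001.
R = -118303 − 20932 = -139235; wraps to 122909 = 011110000000011101
R = NOT 011110000000011101 = 100001111111100010 = -122910
R = NOT 100001111111100010 = 011110000000011101 = 122909

122909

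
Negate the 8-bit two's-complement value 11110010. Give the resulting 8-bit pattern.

00001110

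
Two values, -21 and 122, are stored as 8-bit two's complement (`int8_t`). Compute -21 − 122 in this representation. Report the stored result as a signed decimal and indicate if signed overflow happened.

-21 → 11101011
122 → 01111010
Subtract via negate-and-add: invert 01111010 + 1 = 10000110 (i.e. -122).
  11101011
+ 10000110
= 01110001  (discard carry-out 1)
Result 01110001: MSB = 0 → value 113.
Both addends (after negating the subtrahend) are negative but the stored result is non-negative: signed overflow. The true value -21 − 122 = -143 lies outside [-128, 127].

113; overflow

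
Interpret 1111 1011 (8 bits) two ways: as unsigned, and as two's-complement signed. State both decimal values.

unsigned = 251, signed = -5

Unsigned: 11111011 = 251.
Signed: MSB=1 → 251 − 256 = -5.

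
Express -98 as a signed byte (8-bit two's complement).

10011110

|-98| = 98 = 01100010 in 8 bits.
Invert the bits: 10011101. Add 1: 10011110.
Check: 10011110 reads as 158 − 256 = -98.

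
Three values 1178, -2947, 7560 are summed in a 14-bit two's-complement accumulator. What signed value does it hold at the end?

5791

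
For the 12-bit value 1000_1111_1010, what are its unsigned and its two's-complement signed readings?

unsigned = 2298, signed = -1798

Unsigned: 100011111010 = 2298.
Signed: MSB=1 → 2298 − 4096 = -1798.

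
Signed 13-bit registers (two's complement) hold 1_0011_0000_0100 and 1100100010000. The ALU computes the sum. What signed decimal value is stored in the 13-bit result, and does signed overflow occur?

3092; overflow

1_0011_0000_0100 → 1001100000100 = -3324 (signed)
1100100010000 = -1776 (signed)
  1001100000100
+ 1100100010000
= 0110000010100  (discard carry-out 1)
Result 0110000010100: MSB = 0 → value 3092.
Both addends are negative but the stored result is non-negative: signed overflow. The true value -3324 + (-1776) = -5100 lies outside [-4096, 4095].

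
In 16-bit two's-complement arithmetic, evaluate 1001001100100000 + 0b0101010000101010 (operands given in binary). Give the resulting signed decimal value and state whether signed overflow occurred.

1001001100100000 = -27872 (signed)
0b0101010000101010 → 0101010000101010 = 21546 (signed)
  1001001100100000
+ 0101010000101010
= 1110011101001010
Result 1110011101001010: MSB = 1 → 59210 − 65536 = -6326.
Addends have opposite signs, so signed overflow cannot occur.

-6326; no overflow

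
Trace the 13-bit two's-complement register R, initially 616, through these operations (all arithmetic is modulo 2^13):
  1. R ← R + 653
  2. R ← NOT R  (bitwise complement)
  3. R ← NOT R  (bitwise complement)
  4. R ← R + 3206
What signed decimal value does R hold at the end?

-3717

Start: R = 616 = 0001001101000.
R = 616 + 653 = 1269 = 0010011110101
R = NOT 0010011110101 = 1101100001010 = -1270
R = NOT 1101100001010 = 0010011110101 = 1269
R = 1269 + 3206 = 4475; wraps to -3717 = 1000101111011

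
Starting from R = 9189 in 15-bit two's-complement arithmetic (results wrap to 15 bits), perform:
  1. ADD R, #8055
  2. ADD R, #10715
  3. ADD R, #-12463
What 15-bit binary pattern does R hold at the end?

011110010001000

Start: R = 9189 = 010001111100101.
R = 9189 + 8055 = 17244; wraps to -15524 = 100001101011100
R = -15524 + 10715 = -4809 = 110110100110111
R = -4809 + (-12463) = -17272; wraps to 15496 = 011110010001000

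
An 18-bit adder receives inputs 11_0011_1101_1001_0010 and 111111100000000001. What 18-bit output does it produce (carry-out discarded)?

110011010110010011

  110011110110010010
+ 111111100000000001
= 110011010110010011  (discard carry-out 1)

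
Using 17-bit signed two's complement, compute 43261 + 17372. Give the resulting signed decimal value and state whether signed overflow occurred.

43261 → 01010100011111101
17372 → 00100001111011100
  01010100011111101
+ 00100001111011100
= 01110110011011001
Result 01110110011011001: MSB = 0 → value 60633.
Both addends are non-negative and so is the stored result: no signed overflow.

60633; no overflow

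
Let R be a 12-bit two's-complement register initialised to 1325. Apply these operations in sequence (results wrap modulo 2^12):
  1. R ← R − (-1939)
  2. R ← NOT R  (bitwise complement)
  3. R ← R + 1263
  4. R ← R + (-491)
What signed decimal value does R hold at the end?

1603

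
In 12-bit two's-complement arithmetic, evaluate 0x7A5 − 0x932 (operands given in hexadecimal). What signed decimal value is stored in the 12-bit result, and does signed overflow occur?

0x7A5 = 011110100101 = 1957 (signed)
0x932 = 100100110010 = -1742 (signed)
Subtract via negate-and-add: invert 100100110010 + 1 = 011011001110 (i.e. 1742).
  011110100101
+ 011011001110
= 111001110011
Result 111001110011: MSB = 1 → 3699 − 4096 = -397.
Both addends (after negating the subtrahend) are non-negative but the stored result is negative: signed overflow. The true value 1957 − (-1742) = 3699 lies outside [-2048, 2047].

-397; overflow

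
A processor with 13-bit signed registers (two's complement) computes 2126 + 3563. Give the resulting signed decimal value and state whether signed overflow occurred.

-2503; overflow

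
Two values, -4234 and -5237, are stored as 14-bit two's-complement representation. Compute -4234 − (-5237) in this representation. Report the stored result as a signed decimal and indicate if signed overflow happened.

-4234 → 10111101110110
-5237 → 10101110001011
Subtract via negate-and-add: invert 10101110001011 + 1 = 01010001110101 (i.e. 5237).
  10111101110110
+ 01010001110101
= 00001111101011  (discard carry-out 1)
Result 00001111101011: MSB = 0 → value 1003.
Addends (after negating the subtrahend) have opposite signs, so signed overflow cannot occur.

1003; no overflow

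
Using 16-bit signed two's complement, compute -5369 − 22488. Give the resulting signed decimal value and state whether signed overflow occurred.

-5369 → 1110101100000111
22488 → 0101011111011000
Subtract via negate-and-add: invert 0101011111011000 + 1 = 1010100000101000 (i.e. -22488).
  1110101100000111
+ 1010100000101000
= 1001001100101111  (discard carry-out 1)
Result 1001001100101111: MSB = 1 → 37679 − 65536 = -27857.
Both addends (after negating the subtrahend) are negative and so is the stored result: no signed overflow.

-27857; no overflow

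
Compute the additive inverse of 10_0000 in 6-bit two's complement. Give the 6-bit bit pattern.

100000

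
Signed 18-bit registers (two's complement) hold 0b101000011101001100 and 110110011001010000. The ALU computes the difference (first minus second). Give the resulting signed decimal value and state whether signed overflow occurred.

-57092; no overflow

0b101000011101001100 → 101000011101001100 = -96436 (signed)
110110011001010000 = -39344 (signed)
Subtract via negate-and-add: invert 110110011001010000 + 1 = 001001100110110000 (i.e. 39344).
  101000011101001100
+ 001001100110110000
= 110010000011111100
Result 110010000011111100: MSB = 1 → 205052 − 262144 = -57092.
Addends (after negating the subtrahend) have opposite signs, so signed overflow cannot occur.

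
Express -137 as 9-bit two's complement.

|-137| = 137 = 010001001 in 9 bits.
Invert the bits: 101110110. Add 1: 101110111.

101110111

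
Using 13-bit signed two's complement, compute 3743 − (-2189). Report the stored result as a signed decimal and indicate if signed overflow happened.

3743 → 0111010011111
-2189 → 1011101110011
Subtract via negate-and-add: invert 1011101110011 + 1 = 0100010001101 (i.e. 2189).
  0111010011111
+ 0100010001101
= 1011100101100
Result 1011100101100: MSB = 1 → 5932 − 8192 = -2260.
Both addends (after negating the subtrahend) are non-negative but the stored result is negative: signed overflow. The true value 3743 − (-2189) = 5932 lies outside [-4096, 4095].

-2260; overflow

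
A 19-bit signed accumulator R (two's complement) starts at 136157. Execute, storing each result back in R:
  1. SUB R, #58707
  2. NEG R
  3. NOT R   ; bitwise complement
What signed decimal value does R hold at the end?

77449

Start: R = 136157 = 0100001001111011101.
R = 136157 − 58707 = 77450 = 0010010111010001010
R = −(77450) = -77450 = 1101101000101110110
R = NOT 1101101000101110110 = 0010010111010001001 = 77449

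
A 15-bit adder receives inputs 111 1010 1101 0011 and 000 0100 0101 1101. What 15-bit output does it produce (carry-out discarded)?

  111101011010011
+ 000010001011101
= 111111100110000

111111100110000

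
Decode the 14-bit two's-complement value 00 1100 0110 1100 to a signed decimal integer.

3180

MSB is 0, so the value is non-negative: 00110001101100 = 3180.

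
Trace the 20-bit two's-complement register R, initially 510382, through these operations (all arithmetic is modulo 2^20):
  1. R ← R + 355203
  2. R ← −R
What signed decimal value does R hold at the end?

Start: R = 510382 = 01111100100110101110.
R = 510382 + 355203 = 865585; wraps to -182991 = 11010011010100110001
R = −(-182991) = 182991 = 00101100101011001111

182991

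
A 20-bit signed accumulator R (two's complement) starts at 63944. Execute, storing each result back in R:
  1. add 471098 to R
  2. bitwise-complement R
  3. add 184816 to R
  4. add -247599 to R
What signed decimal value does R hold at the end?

450750

Start: R = 63944 = 00001111100111001000.
R = 63944 + 471098 = 535042; wraps to -513534 = 10000010101000000010
R = NOT 10000010101000000010 = 01111101010111111101 = 513533
R = 513533 + 184816 = 698349; wraps to -350227 = 10101010011111101101
R = -350227 + (-247599) = -597826; wraps to 450750 = 01101110000010111110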